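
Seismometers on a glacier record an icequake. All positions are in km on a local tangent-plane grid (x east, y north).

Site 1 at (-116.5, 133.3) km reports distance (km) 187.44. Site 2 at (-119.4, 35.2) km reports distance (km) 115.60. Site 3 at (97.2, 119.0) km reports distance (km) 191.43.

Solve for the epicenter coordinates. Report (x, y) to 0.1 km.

Circle about each station: (x + 116.5)² + (y − 133.3)² = 187.44²; (x + 119.4)² + (y − 35.2)² = 115.60²; (x − 97.2)² + (y − 119.0)² = 191.43².
Subtracting the Site 1 equation from the Site 2 and Site 3 equations removes the quadratic terms:
-5.8 x − 196.2 y = 5924.65
427.4 x − 28.6 y = -9243.99
Solving the 2×2 system: x ≈ -23.6, y ≈ -29.5 km.
Check against Site 1 (with the unrounded x, y): √((x + 116.5)²+(y − 133.3)²) = 187.44 ≈ 187.44 km. ✓

-23.6 km east, -29.5 km north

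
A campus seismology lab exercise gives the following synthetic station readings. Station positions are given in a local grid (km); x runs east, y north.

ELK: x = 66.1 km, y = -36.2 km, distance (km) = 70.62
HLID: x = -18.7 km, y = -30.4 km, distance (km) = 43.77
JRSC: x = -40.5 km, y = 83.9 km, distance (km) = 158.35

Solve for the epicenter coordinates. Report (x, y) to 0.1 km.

(3.2, -68.3)

Circle about each station: (x − 66.1)² + (y + 36.2)² = 70.62²; (x + 18.7)² + (y + 30.4)² = 43.77²; (x + 40.5)² + (y − 83.9)² = 158.35².
Subtracting the ELK equation from the HLID and JRSC equations removes the quadratic terms:
-169.6 x + 11.6 y = -1334.43
-213.2 x + 240.2 y = -17087.73
Solving the 2×2 system: x ≈ 3.2, y ≈ -68.3 km.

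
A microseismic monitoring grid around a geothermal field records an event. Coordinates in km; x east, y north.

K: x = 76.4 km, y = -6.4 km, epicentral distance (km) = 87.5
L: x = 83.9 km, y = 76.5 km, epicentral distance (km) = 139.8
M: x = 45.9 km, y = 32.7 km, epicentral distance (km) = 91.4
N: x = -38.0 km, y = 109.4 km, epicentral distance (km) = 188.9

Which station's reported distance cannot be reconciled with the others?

Solve using three stations at a time. Using L, M, N (subtract circle equations pairwise → linear system) gives (x, y) ≈ (48.2, -58.7).
Distances from that point to each station vs reported:
  K: calculated 59.4 vs reported 87.5 → residual 28.1 km
  L: calculated 139.8 vs reported 139.8 → residual 0.0 km
  M: calculated 91.4 vs reported 91.4 → residual 0.0 km
  N: calculated 188.9 vs reported 188.9 → residual 0.0 km
L, M, N are mutually consistent (residuals ≈ 0); K is off by 28.1 km.

K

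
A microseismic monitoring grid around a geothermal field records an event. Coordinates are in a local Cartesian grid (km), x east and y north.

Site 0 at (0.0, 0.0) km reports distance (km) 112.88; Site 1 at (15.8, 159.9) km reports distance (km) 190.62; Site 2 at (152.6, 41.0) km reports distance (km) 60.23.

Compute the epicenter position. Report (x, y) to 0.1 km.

112.8 km east, -4.2 km north

Circle about each station: x² + y² = 112.88²; (x − 15.8)² + (y − 159.9)² = 190.62²; (x − 152.6)² + (y − 41.0)² = 60.23².
Subtracting the Site 0 equation from the Site 1 and Site 2 equations removes the quadratic terms:
31.6 x + 319.8 y = 2223.56
305.2 x + 82.0 y = 34082.00
Solving the 2×2 system: x ≈ 112.8, y ≈ -4.2 km.
Check against Site 0 (with the unrounded x, y): √(x²+y²) = 112.88 ≈ 112.88 km. ✓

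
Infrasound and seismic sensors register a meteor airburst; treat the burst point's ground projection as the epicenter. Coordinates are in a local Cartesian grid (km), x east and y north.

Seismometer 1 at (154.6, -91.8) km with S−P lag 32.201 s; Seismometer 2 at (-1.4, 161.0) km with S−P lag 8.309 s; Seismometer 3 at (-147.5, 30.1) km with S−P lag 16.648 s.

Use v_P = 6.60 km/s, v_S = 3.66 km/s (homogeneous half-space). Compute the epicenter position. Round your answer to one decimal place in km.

x ≈ -29.1 km, y ≈ 98.6 km

Distance from S−P lag: d = Δt · v_P v_S / (v_P − v_S) = Δt · (6.60·3.66)/(6.60−3.66) ≈ 8.2163·Δt.
So d_Seismometer 1 = 264.57, d_Seismometer 2 = 68.27, d_Seismometer 3 = 136.79 km.
Circle about each station: (x − 154.6)² + (y + 91.8)² = 264.57²; (x + 1.4)² + (y − 161.0)² = 68.27²; (x + 147.5)² + (y − 30.1)² = 136.79².
Subtracting the Seismometer 1 equation from the Seismometer 2 and Seismometer 3 equations removes the quadratic terms:
-312.0 x + 505.6 y = 58931.05
-604.2 x + 243.8 y = 41619.64
Solving the 2×2 system: x ≈ -29.1, y ≈ 98.6 km.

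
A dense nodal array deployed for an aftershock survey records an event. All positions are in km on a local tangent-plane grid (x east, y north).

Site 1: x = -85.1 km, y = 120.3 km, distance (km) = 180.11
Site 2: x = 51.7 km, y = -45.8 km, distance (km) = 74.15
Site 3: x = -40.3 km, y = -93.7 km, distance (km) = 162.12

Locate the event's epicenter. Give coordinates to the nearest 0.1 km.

Circle about each station: (x + 85.1)² + (y − 120.3)² = 180.11²; (x − 51.7)² + (y + 45.8)² = 74.15²; (x + 40.3)² + (y + 93.7)² = 162.12².
Subtracting the Site 1 equation from the Site 2 and Site 3 equations removes the quadratic terms:
273.6 x − 332.2 y = 9997.82
89.6 x − 428.0 y = -5153.60
Solving the 2×2 system: x ≈ 68.6, y ≈ 26.4 km.

x ≈ 68.6 km, y ≈ 26.4 km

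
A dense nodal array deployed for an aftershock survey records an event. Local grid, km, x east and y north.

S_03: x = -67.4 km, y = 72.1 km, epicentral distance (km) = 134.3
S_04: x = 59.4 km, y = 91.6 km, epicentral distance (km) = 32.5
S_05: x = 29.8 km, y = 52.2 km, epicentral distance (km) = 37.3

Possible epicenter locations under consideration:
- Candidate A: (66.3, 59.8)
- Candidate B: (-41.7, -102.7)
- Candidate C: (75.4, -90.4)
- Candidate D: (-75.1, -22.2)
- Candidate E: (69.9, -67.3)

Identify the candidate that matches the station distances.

For each candidate, compare |candidate − station| to the reported distance:
Candidate A: residuals S_03 0.0, S_04 0.0, S_05 0.0 → max 0.0 km
Candidate B: residuals S_03 42.4, S_04 186.5, S_05 133.3 → max 186.5 km
Candidate C: residuals S_03 82.0, S_04 150.2, S_05 112.4 → max 150.2 km
Candidate D: residuals S_03 39.7, S_04 143.7, S_05 91.3 → max 143.7 km
Candidate E: residuals S_03 61.4, S_04 126.7, S_05 88.7 → max 126.7 km
Only Candidate A has all residuals ≈ 0.

Candidate A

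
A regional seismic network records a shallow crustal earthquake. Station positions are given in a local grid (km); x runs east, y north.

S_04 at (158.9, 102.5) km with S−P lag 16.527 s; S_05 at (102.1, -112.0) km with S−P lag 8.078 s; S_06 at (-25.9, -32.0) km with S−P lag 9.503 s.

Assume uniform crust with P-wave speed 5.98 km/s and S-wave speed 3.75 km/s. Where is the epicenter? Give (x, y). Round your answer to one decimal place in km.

Distance from S−P lag: d = Δt · v_P v_S / (v_P − v_S) = Δt · (5.98·3.75)/(5.98−3.75) ≈ 10.0561·Δt.
So d_S_04 = 166.20, d_S_05 = 81.23, d_S_06 = 95.56 km.
Circle about each station: (x − 158.9)² + (y − 102.5)² = 166.20²; (x − 102.1)² + (y + 112.0)² = 81.23²; (x + 25.9)² + (y + 32.0)² = 95.56².
Subtracting the S_04 equation from the S_05 and S_06 equations removes the quadratic terms:
-113.6 x − 429.0 y = 8237.08
-369.6 x − 269.0 y = -15569.92
Solving the 2×2 system: x ≈ 69.5, y ≈ -37.6 km.

x ≈ 69.5 km, y ≈ -37.6 km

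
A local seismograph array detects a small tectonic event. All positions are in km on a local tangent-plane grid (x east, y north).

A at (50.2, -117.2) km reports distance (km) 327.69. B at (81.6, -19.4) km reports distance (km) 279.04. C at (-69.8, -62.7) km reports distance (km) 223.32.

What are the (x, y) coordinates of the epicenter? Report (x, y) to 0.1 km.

x ≈ -140.9 km, y ≈ 149.0 km

Circle about each station: (x − 50.2)² + (y + 117.2)² = 327.69²; (x − 81.6)² + (y + 19.4)² = 279.04²; (x + 69.8)² + (y + 62.7)² = 223.32².
Subtracting the A equation from the B and C equations removes the quadratic terms:
62.8 x + 195.6 y = 20296.45
-240.0 x + 109.0 y = 50056.36
Solving the 2×2 system: x ≈ -140.9, y ≈ 149.0 km.
Check against A (with the unrounded x, y): √((x − 50.2)²+(y + 117.2)²) = 327.69 ≈ 327.69 km. ✓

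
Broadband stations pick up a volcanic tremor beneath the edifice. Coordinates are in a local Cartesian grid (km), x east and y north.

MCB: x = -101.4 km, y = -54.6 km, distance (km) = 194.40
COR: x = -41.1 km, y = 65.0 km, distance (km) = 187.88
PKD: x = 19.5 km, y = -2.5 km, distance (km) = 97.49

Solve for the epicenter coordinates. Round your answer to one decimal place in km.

Circle about each station: (x + 101.4)² + (y + 54.6)² = 194.40²; (x + 41.1)² + (y − 65.0)² = 187.88²; (x − 19.5)² + (y + 2.5)² = 97.49².
Subtracting the MCB equation from the COR and PKD equations removes the quadratic terms:
120.6 x + 239.2 y = -4856.44
241.8 x + 104.2 y = 15410.44
Solving the 2×2 system: x ≈ 92.6, y ≈ -67.0 km.

92.6 km east, -67.0 km north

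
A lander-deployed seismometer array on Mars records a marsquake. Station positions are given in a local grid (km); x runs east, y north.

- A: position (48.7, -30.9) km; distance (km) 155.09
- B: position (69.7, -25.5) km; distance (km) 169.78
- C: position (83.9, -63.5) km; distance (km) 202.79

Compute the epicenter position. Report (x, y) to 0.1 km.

Circle about each station: (x − 48.7)² + (y + 30.9)² = 155.09²; (x − 69.7)² + (y + 25.5)² = 169.78²; (x − 83.9)² + (y + 63.5)² = 202.79².
Subtracting the A equation from the B and C equations removes the quadratic terms:
42.0 x + 10.8 y = -2590.50
70.4 x − 65.2 y = -9325.92
Solving the 2×2 system: x ≈ -77.1, y ≈ 59.8 km.

-77.1 km east, 59.8 km north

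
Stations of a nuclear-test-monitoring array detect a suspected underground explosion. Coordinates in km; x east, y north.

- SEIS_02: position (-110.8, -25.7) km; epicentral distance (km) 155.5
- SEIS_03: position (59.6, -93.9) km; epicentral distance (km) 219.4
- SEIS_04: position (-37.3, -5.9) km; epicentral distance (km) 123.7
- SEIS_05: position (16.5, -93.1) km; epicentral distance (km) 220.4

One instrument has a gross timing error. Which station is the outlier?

SEIS_03

Solve using three stations at a time. Using SEIS_02, SEIS_04, SEIS_05 (subtract circle equations pairwise → linear system) gives (x, y) ≈ (-49.5, 117.2).
Distances from that point to each station vs reported:
  SEIS_02: calculated 155.5 vs reported 155.5 → residual 0.0 km
  SEIS_03: calculated 237.6 vs reported 219.4 → residual 18.2 km
  SEIS_04: calculated 123.7 vs reported 123.7 → residual 0.0 km
  SEIS_05: calculated 220.4 vs reported 220.4 → residual 0.0 km
SEIS_02, SEIS_04, SEIS_05 are mutually consistent (residuals ≈ 0); SEIS_03 is off by 18.2 km.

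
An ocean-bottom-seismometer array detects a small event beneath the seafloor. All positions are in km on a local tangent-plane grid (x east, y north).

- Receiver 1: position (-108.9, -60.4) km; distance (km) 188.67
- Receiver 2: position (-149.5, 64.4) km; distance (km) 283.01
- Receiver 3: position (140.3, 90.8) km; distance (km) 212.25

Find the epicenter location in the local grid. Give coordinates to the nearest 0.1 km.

Circle about each station: (x + 108.9)² + (y + 60.4)² = 188.67²; (x + 149.5)² + (y − 64.4)² = 283.01²; (x − 140.3)² + (y − 90.8)² = 212.25².
Subtracting pairs of circle equations eliminates x²+y² and gives linear equations (the radical axes):
-81.2 x + 249.6 y = -33508.05
498.4 x + 302.4 y = 2967.67
Solving the 2×2 system: x ≈ 73.0, y ≈ -110.5 km.

73.0 km east, -110.5 km north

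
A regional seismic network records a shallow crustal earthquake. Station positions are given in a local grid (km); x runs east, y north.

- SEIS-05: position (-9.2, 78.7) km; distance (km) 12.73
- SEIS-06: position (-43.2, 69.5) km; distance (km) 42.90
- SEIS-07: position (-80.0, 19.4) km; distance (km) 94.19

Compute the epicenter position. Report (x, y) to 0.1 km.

-0.3 km east, 69.6 km north

Circle about each station: (x + 9.2)² + (y − 78.7)² = 12.73²; (x + 43.2)² + (y − 69.5)² = 42.90²; (x + 80.0)² + (y − 19.4)² = 94.19².
Subtracting the SEIS-05 equation from the SEIS-06 and SEIS-07 equations removes the quadratic terms:
-68.0 x − 18.4 y = -1260.20
-141.6 x − 118.6 y = -8211.67
Solving the 2×2 system: x ≈ -0.3, y ≈ 69.6 km.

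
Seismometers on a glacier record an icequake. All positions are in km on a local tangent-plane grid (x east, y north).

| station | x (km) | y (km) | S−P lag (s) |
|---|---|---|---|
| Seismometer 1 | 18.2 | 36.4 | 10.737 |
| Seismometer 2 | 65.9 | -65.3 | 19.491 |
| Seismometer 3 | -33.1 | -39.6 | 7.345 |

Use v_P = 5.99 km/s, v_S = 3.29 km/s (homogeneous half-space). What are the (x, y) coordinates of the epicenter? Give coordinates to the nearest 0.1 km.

(-55.3, 9.2)

Distance from S−P lag: d = Δt · v_P v_S / (v_P − v_S) = Δt · (5.99·3.29)/(5.99−3.29) ≈ 7.2989·Δt.
So d_Seismometer 1 = 78.37, d_Seismometer 2 = 142.26, d_Seismometer 3 = 53.61 km.
Circle about each station: (x − 18.2)² + (y − 36.4)² = 78.37²; (x − 65.9)² + (y + 65.3)² = 142.26²; (x + 33.1)² + (y + 39.6)² = 53.61².
Subtracting the Seismometer 1 equation from the Seismometer 2 and Seismometer 3 equations removes the quadratic terms:
95.4 x − 203.4 y = -7145.35
-102.6 x − 152.0 y = 4275.39
Solving the 2×2 system: x ≈ -55.3, y ≈ 9.2 km.
Check against Seismometer 1 (with the unrounded x, y): √((x − 18.2)²+(y − 36.4)²) = 78.37 ≈ 78.37 km. ✓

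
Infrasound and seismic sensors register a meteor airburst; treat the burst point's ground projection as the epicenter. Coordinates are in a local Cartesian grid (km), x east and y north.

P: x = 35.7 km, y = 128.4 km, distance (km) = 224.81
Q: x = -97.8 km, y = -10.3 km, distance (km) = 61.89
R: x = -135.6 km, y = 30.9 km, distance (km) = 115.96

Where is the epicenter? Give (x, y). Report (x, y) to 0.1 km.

x ≈ -74.4 km, y ≈ -67.6 km

Circle about each station: (x − 35.7)² + (y − 128.4)² = 224.81²; (x + 97.8)² + (y + 10.3)² = 61.89²; (x + 135.6)² + (y − 30.9)² = 115.96².
Subtracting pairs of circle equations eliminates x²+y² and gives linear equations (the radical axes):
-267.0 x − 277.4 y = 38619.04
-342.6 x − 195.0 y = 38673.93
Solving the 2×2 system: x ≈ -74.4, y ≈ -67.6 km.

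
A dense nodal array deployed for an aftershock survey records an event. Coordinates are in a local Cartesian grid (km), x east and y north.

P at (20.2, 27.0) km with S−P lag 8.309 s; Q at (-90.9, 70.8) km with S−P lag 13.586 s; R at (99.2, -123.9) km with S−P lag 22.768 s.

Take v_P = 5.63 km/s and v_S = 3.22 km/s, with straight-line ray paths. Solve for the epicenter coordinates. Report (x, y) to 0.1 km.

x ≈ -29.5 km, y ≈ -10.9 km

Distance from S−P lag: d = Δt · v_P v_S / (v_P − v_S) = Δt · (5.63·3.22)/(5.63−3.22) ≈ 7.5222·Δt.
So d_P = 62.50, d_Q = 102.20, d_R = 171.27 km.
Circle about each station: (x − 20.2)² + (y − 27.0)² = 62.50²; (x + 90.9)² + (y − 70.8)² = 102.20²; (x − 99.2)² + (y + 123.9)² = 171.27².
Subtracting pairs of circle equations eliminates x²+y² and gives linear equations (the radical axes):
-222.2 x + 87.6 y = 5599.82
158.0 x − 301.8 y = -1372.35
Solving the 2×2 system: x ≈ -29.5, y ≈ -10.9 km.
Check against P (with the unrounded x, y): √((x − 20.2)²+(y − 27.0)²) = 62.50 ≈ 62.50 km. ✓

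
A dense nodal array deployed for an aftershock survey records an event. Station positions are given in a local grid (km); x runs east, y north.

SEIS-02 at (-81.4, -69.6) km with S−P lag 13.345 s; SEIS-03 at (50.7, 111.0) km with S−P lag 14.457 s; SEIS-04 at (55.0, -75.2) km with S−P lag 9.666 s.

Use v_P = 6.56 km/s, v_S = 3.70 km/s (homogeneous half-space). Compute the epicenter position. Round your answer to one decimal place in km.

11.9 km east, -5.4 km north

Distance from S−P lag: d = Δt · v_P v_S / (v_P − v_S) = Δt · (6.56·3.70)/(6.56−3.70) ≈ 8.4867·Δt.
So d_SEIS-02 = 113.26, d_SEIS-03 = 122.69, d_SEIS-04 = 82.03 km.
Circle about each station: (x + 81.4)² + (y + 69.6)² = 113.26²; (x − 50.7)² + (y − 111.0)² = 122.69²; (x − 55.0)² + (y + 75.2)² = 82.03².
Subtracting pairs of circle equations eliminates x²+y² and gives linear equations (the radical axes):
264.2 x + 361.2 y = 1196.36
272.8 x − 11.2 y = 3308.83
Solving the 2×2 system: x ≈ 11.9, y ≈ -5.4 km.
Check against SEIS-02 (with the unrounded x, y): √((x + 81.4)²+(y + 69.6)²) = 113.26 ≈ 113.26 km. ✓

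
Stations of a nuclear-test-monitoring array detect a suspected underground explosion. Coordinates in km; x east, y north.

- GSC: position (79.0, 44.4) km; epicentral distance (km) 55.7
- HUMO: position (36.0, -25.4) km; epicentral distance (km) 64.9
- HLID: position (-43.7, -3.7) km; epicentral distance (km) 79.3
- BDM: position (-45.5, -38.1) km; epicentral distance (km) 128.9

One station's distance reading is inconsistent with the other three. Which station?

Solve using three stations at a time. Using GSC, HUMO, HLID (subtract circle equations pairwise → linear system) gives (x, y) ≈ (23.6, 38.3).
Distances from that point to each station vs reported:
  GSC: calculated 55.8 vs reported 55.7 → residual 0.1 km
  HUMO: calculated 64.9 vs reported 64.9 → residual 0.0 km
  HLID: calculated 79.3 vs reported 79.3 → residual 0.0 km
  BDM: calculated 103.0 vs reported 128.9 → residual 25.9 km
GSC, HUMO, HLID are mutually consistent (residuals ≈ 0); BDM is off by 25.9 km.

BDM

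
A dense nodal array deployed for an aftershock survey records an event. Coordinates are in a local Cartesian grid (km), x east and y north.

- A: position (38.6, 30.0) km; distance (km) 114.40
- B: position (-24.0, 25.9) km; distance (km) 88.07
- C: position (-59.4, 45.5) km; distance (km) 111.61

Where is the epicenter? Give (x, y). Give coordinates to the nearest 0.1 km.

Circle about each station: (x − 38.6)² + (y − 30.0)² = 114.40²; (x + 24.0)² + (y − 25.9)² = 88.07²; (x + 59.4)² + (y − 45.5)² = 111.61².
Subtracting the A equation from the B and C equations removes the quadratic terms:
-125.2 x − 8.2 y = 4187.89
-196.0 x + 31.0 y = 3839.22
Solving the 2×2 system: x ≈ -29.4, y ≈ -62.0 km.

-29.4 km east, -62.0 km north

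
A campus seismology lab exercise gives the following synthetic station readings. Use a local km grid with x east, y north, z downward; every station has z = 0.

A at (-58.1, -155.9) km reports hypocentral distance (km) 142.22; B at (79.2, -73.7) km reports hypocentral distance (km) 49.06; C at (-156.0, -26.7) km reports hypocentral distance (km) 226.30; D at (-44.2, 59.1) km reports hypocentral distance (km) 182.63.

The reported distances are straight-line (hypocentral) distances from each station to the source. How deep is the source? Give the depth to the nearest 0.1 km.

z ≈ 42.6 km

Each station gives a sphere (x−x_i)² + (y−y_i)² + z² = d_i² (stations at z=0).
Subtracting the A sphere from B and C: z² cancels, leaving linear equations in x and y:
274.6 x + 164.4 y = 1843.55
-195.8 x + 258.4 y = -33616.69
Solving: x ≈ 58.199, y ≈ -85.996 km (keep extra digits for the depth step; rounded: 58.2, -86.0).
Then from the A sphere: z² = 142.22² − (x + 58.1)² − (y + 155.9)² with x = 58.199, y = -85.996, so z ≈ 42.597 ≈ 42.6 km.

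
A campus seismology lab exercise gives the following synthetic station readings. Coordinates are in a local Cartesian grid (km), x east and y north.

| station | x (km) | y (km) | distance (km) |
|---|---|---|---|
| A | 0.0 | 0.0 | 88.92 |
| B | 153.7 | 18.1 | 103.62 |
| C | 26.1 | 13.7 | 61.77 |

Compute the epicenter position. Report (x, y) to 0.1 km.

Circle about each station: x² + y² = 88.92²; (x − 153.7)² + (y − 18.1)² = 103.62²; (x − 26.1)² + (y − 13.7)² = 61.77².
Subtracting the A equation from the B and C equations removes the quadratic terms:
307.4 x + 36.2 y = 21120.96
52.2 x + 27.4 y = 4960.13
Solving the 2×2 system: x ≈ 61.1, y ≈ 64.6 km.

(61.1, 64.6)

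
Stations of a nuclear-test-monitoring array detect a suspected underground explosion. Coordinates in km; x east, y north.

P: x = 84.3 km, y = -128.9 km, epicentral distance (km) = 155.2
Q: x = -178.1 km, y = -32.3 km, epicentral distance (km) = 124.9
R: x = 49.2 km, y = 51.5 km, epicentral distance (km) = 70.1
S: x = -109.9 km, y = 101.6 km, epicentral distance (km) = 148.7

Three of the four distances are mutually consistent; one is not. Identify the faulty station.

Q

Solve using three stations at a time. Using P, R, S (subtract circle equations pairwise → linear system) gives (x, y) ≈ (0.1, 1.5).
Distances from that point to each station vs reported:
  P: calculated 155.2 vs reported 155.2 → residual 0.0 km
  Q: calculated 181.3 vs reported 124.9 → residual 56.4 km
  R: calculated 70.1 vs reported 70.1 → residual 0.0 km
  S: calculated 148.7 vs reported 148.7 → residual 0.0 km
P, R, S are mutually consistent (residuals ≈ 0); Q is off by 56.4 km.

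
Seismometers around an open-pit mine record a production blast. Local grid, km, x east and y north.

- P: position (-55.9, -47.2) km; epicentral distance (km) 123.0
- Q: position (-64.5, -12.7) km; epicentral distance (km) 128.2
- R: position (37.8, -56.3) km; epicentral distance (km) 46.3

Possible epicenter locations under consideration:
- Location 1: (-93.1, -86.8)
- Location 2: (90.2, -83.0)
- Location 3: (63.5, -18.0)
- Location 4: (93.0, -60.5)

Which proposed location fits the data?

Location 3

For each candidate, compare |candidate − station| to the reported distance:
Location 1: residuals P 68.7, Q 48.8, R 88.1 → max 88.1 km
Location 2: residuals P 27.4, Q 41.7, R 12.5 → max 41.7 km
Location 3: residuals P 0.1, Q 0.1, R 0.2 → max 0.2 km
Location 4: residuals P 26.5, Q 36.4, R 9.1 → max 36.4 km
Only Location 3 has all residuals ≈ 0.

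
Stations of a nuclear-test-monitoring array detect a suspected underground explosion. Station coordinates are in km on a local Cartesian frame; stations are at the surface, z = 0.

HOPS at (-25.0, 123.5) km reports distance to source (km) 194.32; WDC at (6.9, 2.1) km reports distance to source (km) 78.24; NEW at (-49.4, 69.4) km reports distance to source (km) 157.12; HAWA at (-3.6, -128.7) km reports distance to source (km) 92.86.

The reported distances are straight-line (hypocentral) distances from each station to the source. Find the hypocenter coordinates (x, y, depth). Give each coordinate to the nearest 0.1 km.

Each station gives a sphere (x−x_i)² + (y−y_i)² + z² = d_i² (stations at z=0).
Subtracting the HOPS sphere from WDC and NEW: z² cancels, leaving linear equations in x and y:
63.8 x − 242.8 y = 15813.53
-48.8 x − 108.2 y = 4453.04
Solving: x ≈ 33.588, y ≈ -56.304 km (keep extra digits for the depth step; rounded: 33.6, -56.3).
Then from the HOPS sphere: z² = 194.32² − (x + 25.0)² − (y − 123.5)² with x = 33.588, y = -56.304, so z ≈ 44.702 ≈ 44.7 km.

x ≈ 33.6 km, y ≈ -56.3 km, depth ≈ 44.7 km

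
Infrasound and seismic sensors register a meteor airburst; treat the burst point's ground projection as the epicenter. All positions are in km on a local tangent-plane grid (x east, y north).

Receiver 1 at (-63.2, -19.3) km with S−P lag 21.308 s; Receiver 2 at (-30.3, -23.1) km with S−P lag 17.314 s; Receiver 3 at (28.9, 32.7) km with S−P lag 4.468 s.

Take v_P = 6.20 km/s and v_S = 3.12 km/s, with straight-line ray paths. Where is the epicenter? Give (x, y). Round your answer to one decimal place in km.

Distance from S−P lag: d = Δt · v_P v_S / (v_P − v_S) = Δt · (6.20·3.12)/(6.20−3.12) ≈ 6.2805·Δt.
So d_Receiver 1 = 133.83, d_Receiver 2 = 108.74, d_Receiver 3 = 28.06 km.
Circle about each station: (x + 63.2)² + (y + 19.3)² = 133.83²; (x + 30.3)² + (y + 23.1)² = 108.74²; (x − 28.9)² + (y − 32.7)² = 28.06².
Subtracting the Receiver 1 equation from the Receiver 2 and Receiver 3 equations removes the quadratic terms:
65.8 x − 7.6 y = 3171.05
184.2 x + 104.0 y = 14660.88
Solving the 2×2 system: x ≈ 53.5, y ≈ 46.2 km.

53.5 km east, 46.2 km north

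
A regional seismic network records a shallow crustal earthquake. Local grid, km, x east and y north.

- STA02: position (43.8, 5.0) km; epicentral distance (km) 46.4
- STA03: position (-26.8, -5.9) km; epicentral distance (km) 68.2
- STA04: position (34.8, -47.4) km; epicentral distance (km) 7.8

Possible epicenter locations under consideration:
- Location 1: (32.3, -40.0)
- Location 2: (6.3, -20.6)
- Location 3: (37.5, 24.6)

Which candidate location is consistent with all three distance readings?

Location 1

For each candidate, compare |candidate − station| to the reported distance:
Location 1: residuals STA02 0.0, STA03 0.0, STA04 0.0 → max 0.0 km
Location 2: residuals STA02 1.0, STA03 32.0, STA04 31.3 → max 32.0 km
Location 3: residuals STA02 25.8, STA03 3.0, STA04 64.3 → max 64.3 km
Only Location 1 has all residuals ≈ 0.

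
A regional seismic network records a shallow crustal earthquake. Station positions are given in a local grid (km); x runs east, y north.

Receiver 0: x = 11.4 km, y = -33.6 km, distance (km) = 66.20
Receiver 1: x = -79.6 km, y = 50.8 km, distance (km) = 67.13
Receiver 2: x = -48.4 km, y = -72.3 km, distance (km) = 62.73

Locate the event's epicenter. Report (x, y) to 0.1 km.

(-50.3, -9.6)

Circle about each station: (x − 11.4)² + (y + 33.6)² = 66.20²; (x + 79.6)² + (y − 50.8)² = 67.13²; (x + 48.4)² + (y + 72.3)² = 62.73².
Subtracting pairs of circle equations eliminates x²+y² and gives linear equations (the radical axes):
-182.0 x + 168.8 y = 7533.88
-119.6 x − 77.4 y = 6758.32
Solving the 2×2 system: x ≈ -50.3, y ≈ -9.6 km.
Check against Receiver 0 (with the unrounded x, y): √((x − 11.4)²+(y + 33.6)²) = 66.20 ≈ 66.20 km. ✓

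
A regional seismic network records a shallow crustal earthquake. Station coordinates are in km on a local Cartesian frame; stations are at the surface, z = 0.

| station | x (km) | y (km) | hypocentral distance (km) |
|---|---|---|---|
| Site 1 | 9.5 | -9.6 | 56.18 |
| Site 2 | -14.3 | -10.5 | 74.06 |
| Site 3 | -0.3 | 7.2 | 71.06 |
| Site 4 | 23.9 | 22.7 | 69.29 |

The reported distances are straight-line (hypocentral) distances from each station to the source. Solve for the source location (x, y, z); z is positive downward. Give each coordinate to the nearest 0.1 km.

(47.4, -32.6, 34.5)

Each station gives a sphere (x−x_i)² + (y−y_i)² + z² = d_i² (stations at z=0).
Subtracting the Site 1 sphere from Site 2 and Site 3: z² cancels, leaving linear equations in x and y:
-47.6 x − 1.8 y = -2196.36
-19.6 x + 33.6 y = -2023.81
Solving: x ≈ 47.375, y ≈ -32.597 km (keep extra digits for the depth step; rounded: 47.4, -32.6).
Then from the Site 1 sphere: z² = 56.18² − (x − 9.5)² − (y + 9.6)² with x = 47.375, y = -32.597, so z ≈ 34.537 ≈ 34.5 km.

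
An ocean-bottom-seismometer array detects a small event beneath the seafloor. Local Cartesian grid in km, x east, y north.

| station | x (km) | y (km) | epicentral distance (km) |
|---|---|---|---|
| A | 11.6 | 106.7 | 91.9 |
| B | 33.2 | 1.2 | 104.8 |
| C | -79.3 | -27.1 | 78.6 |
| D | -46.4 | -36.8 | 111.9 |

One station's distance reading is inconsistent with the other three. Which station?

Solve using three stations at a time. Using A, B, C (subtract circle equations pairwise → linear system) gives (x, y) ≈ (-60.0, 49.1).
Distances from that point to each station vs reported:
  A: calculated 91.9 vs reported 91.9 → residual 0.0 km
  B: calculated 104.8 vs reported 104.8 → residual 0.0 km
  C: calculated 78.6 vs reported 78.6 → residual 0.0 km
  D: calculated 87.0 vs reported 111.9 → residual 24.9 km
A, B, C are mutually consistent (residuals ≈ 0); D is off by 24.9 km.

D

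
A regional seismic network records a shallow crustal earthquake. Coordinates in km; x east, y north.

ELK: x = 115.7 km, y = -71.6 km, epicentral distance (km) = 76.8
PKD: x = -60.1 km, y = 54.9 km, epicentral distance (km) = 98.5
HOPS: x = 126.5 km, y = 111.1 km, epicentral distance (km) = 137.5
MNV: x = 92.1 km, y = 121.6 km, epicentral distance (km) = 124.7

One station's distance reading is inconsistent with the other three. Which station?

Solve using three stations at a time. Using PKD, HOPS, MNV (subtract circle equations pairwise → linear system) gives (x, y) ≈ (29.3, 14.1).
Distances from that point to each station vs reported:
  ELK: calculated 121.7 vs reported 76.8 → residual 44.9 km
  PKD: calculated 98.3 vs reported 98.5 → residual 0.2 km
  HOPS: calculated 137.3 vs reported 137.5 → residual 0.2 km
  MNV: calculated 124.5 vs reported 124.7 → residual 0.2 km
PKD, HOPS, MNV are mutually consistent (residuals ≈ 0); ELK is off by 44.9 km.

ELK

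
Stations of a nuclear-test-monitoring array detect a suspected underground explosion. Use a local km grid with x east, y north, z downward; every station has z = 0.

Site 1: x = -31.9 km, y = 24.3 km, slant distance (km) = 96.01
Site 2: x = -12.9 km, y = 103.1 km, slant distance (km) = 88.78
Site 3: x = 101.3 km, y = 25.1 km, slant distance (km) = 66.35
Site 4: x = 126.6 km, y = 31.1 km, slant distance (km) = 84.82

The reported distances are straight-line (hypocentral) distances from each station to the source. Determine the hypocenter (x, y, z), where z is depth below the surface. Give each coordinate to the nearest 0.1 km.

Each station gives a sphere (x−x_i)² + (y−y_i)² + z² = d_i² (stations at z=0).
Subtracting the Site 1 sphere from Site 2 and Site 3: z² cancels, leaving linear equations in x and y:
38.0 x + 157.6 y = 10523.95
266.4 x + 1.6 y = 14099.20
Solving: x ≈ 52.600, y ≈ 54.094 km (keep extra digits for the depth step; rounded: 52.6, 54.1).
Then from the Site 1 sphere: z² = 96.01² − (x + 31.9)² − (y − 24.3)² with x = 52.600, y = 54.094, so z ≈ 34.496 ≈ 34.5 km.

x ≈ 52.6 km, y ≈ 54.1 km, depth ≈ 34.5 km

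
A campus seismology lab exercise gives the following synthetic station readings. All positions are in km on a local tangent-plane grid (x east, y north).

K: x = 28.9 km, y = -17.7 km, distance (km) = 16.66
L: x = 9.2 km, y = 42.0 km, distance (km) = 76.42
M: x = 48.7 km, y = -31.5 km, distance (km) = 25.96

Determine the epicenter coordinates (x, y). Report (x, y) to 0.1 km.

Circle about each station: (x − 28.9)² + (y + 17.7)² = 16.66²; (x − 9.2)² + (y − 42.0)² = 76.42²; (x − 48.7)² + (y + 31.5)² = 25.96².
Subtracting pairs of circle equations eliminates x²+y² and gives linear equations (the radical axes):
-39.4 x + 119.4 y = -4862.32
39.6 x − 27.6 y = 1819.07
Solving the 2×2 system: x ≈ 22.8, y ≈ -33.2 km.

(22.8, -33.2)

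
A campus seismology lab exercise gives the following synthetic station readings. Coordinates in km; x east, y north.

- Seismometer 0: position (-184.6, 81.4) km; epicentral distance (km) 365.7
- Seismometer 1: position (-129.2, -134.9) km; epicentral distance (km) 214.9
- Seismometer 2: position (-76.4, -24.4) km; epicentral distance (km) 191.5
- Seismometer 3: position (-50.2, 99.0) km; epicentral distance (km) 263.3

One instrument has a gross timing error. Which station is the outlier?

Solve using three stations at a time. Using Seismometer 1, Seismometer 2, Seismometer 3 (subtract circle equations pairwise → linear system) gives (x, y) ≈ (85.5, -126.6).
Distances from that point to each station vs reported:
  Seismometer 0: calculated 340.9 vs reported 365.7 → residual 24.8 km
  Seismometer 1: calculated 214.9 vs reported 214.9 → residual 0.0 km
  Seismometer 2: calculated 191.5 vs reported 191.5 → residual 0.0 km
  Seismometer 3: calculated 263.3 vs reported 263.3 → residual 0.0 km
Seismometer 1, Seismometer 2, Seismometer 3 are mutually consistent (residuals ≈ 0); Seismometer 0 is off by 24.8 km.

Seismometer 0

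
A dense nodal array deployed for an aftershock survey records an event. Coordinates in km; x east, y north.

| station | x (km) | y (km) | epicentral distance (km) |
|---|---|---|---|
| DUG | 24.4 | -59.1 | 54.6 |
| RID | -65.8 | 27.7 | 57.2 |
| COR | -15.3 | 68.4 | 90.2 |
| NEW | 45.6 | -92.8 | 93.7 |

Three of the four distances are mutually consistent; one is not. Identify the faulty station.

Solve using three stations at a time. Using DUG, COR, NEW (subtract circle equations pairwise → linear system) gives (x, y) ≈ (-15.9, -21.9).
Distances from that point to each station vs reported:
  DUG: calculated 54.8 vs reported 54.6 → residual 0.2 km
  RID: calculated 70.4 vs reported 57.2 → residual 13.2 km
  COR: calculated 90.3 vs reported 90.2 → residual 0.1 km
  NEW: calculated 93.8 vs reported 93.7 → residual 0.1 km
DUG, COR, NEW are mutually consistent (residuals ≈ 0); RID is off by 13.2 km.

RID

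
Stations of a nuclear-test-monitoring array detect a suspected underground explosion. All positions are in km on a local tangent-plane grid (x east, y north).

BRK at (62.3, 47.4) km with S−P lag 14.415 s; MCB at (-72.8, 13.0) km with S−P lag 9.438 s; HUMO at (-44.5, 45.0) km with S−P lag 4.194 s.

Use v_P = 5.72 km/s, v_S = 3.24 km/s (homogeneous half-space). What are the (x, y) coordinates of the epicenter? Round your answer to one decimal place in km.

-41.5 km east, 76.2 km north

Distance from S−P lag: d = Δt · v_P v_S / (v_P − v_S) = Δt · (5.72·3.24)/(5.72−3.24) ≈ 7.4729·Δt.
So d_BRK = 107.72, d_MCB = 70.53, d_HUMO = 31.34 km.
Circle about each station: (x − 62.3)² + (y − 47.4)² = 107.72²; (x + 72.8)² + (y − 13.0)² = 70.53²; (x + 44.5)² + (y − 45.0)² = 31.34².
Subtracting the BRK equation from the MCB and HUMO equations removes the quadratic terms:
-270.2 x − 68.8 y = 5969.91
-213.6 x − 4.8 y = 8498.60
Solving the 2×2 system: x ≈ -41.5, y ≈ 76.2 km.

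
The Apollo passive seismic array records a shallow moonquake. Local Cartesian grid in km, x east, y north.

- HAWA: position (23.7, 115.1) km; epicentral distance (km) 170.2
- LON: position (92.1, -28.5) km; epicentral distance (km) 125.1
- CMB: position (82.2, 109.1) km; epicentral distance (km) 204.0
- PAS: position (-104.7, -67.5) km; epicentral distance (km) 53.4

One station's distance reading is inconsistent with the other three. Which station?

Solve using three stations at a time. Using HAWA, CMB, PAS (subtract circle equations pairwise → linear system) gives (x, y) ≈ (-69.5, -27.4).
Distances from that point to each station vs reported:
  HAWA: calculated 170.2 vs reported 170.2 → residual 0.0 km
  LON: calculated 161.6 vs reported 125.1 → residual 36.5 km
  CMB: calculated 204.0 vs reported 204.0 → residual 0.0 km
  PAS: calculated 53.4 vs reported 53.4 → residual 0.0 km
HAWA, CMB, PAS are mutually consistent (residuals ≈ 0); LON is off by 36.5 km.

LON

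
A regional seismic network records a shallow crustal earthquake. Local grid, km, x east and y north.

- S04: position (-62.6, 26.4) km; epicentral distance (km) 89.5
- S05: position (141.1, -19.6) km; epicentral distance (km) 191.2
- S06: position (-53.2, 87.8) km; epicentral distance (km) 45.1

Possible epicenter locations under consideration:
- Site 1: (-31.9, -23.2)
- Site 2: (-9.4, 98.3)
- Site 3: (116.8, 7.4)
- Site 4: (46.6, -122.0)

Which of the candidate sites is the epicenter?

Site 2

For each candidate, compare |candidate − station| to the reported distance:
Site 1: residuals S04 31.2, S05 18.2, S06 67.9 → max 67.9 km
Site 2: residuals S04 0.1, S05 0.0, S06 0.1 → max 0.1 km
Site 3: residuals S04 90.9, S05 154.9, S06 143.0 → max 154.9 km
Site 4: residuals S04 94.7, S05 51.9, S06 187.2 → max 187.2 km
Only Site 2 has all residuals ≈ 0.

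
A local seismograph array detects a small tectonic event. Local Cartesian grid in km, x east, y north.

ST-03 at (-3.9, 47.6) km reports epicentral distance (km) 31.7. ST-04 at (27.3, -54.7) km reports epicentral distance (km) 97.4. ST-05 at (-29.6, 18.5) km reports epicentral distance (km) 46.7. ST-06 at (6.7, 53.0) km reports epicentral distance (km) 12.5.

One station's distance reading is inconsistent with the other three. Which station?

Solve using three stations at a time. Using ST-04, ST-05, ST-06 (subtract circle equations pairwise → linear system) gives (x, y) ≈ (11.1, 41.3).
Distances from that point to each station vs reported:
  ST-03: calculated 16.3 vs reported 31.7 → residual 15.4 km
  ST-04: calculated 97.4 vs reported 97.4 → residual 0.0 km
  ST-05: calculated 46.7 vs reported 46.7 → residual 0.0 km
  ST-06: calculated 12.5 vs reported 12.5 → residual 0.0 km
ST-04, ST-05, ST-06 are mutually consistent (residuals ≈ 0); ST-03 is off by 15.4 km.

ST-03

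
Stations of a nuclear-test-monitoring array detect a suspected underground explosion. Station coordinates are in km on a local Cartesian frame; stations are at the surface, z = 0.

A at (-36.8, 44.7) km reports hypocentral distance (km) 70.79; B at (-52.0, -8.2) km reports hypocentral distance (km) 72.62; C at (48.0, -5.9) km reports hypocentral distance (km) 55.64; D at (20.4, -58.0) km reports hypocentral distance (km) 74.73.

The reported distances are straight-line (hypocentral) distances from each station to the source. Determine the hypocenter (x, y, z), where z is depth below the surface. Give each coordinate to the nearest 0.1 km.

Each station gives a sphere (x−x_i)² + (y−y_i)² + z² = d_i² (stations at z=0).
Subtracting the A sphere from B and C: z² cancels, leaving linear equations in x and y:
-30.4 x − 105.8 y = -843.53
169.6 x − 101.2 y = 901.89
Solving: x ≈ 8.601, y ≈ 5.502 km (keep extra digits for the depth step; rounded: 8.6, 5.5).
Then from the A sphere: z² = 70.79² − (x + 36.8)² − (y − 44.7)² with x = 8.601, y = 5.502, so z ≈ 37.596 ≈ 37.6 km.

(8.6, 5.5, 37.6)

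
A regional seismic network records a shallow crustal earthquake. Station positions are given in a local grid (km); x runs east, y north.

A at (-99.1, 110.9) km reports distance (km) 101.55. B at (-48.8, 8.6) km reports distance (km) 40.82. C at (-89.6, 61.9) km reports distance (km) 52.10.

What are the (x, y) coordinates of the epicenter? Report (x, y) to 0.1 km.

Circle about each station: (x + 99.1)² + (y − 110.9)² = 101.55²; (x + 48.8)² + (y − 8.6)² = 40.82²; (x + 89.6)² + (y − 61.9)² = 52.10².
Subtracting the A equation from the B and C equations removes the quadratic terms:
100.6 x − 204.6 y = -11018.09
19.0 x − 98.0 y = -2661.86
Solving the 2×2 system: x ≈ -89.6, y ≈ 9.8 km.

-89.6 km east, 9.8 km north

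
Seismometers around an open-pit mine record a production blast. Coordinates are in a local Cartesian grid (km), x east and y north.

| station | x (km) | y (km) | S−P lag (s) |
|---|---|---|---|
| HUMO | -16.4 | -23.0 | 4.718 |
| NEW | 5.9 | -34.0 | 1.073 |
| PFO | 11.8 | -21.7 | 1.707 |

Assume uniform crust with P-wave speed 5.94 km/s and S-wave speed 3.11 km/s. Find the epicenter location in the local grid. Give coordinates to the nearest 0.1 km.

Distance from S−P lag: d = Δt · v_P v_S / (v_P − v_S) = Δt · (5.94·3.11)/(5.94−3.11) ≈ 6.5277·Δt.
So d_HUMO = 30.80, d_NEW = 7.00, d_PFO = 11.14 km.
Circle about each station: (x + 16.4)² + (y + 23.0)² = 30.80²; (x − 5.9)² + (y + 34.0)² = 7.00²; (x − 11.8)² + (y + 21.7)² = 11.14².
Subtracting the HUMO equation from the NEW and PFO equations removes the quadratic terms:
44.6 x − 22.0 y = 1292.49
56.4 x + 2.6 y = 636.71
Solving the 2×2 system: x ≈ 12.8, y ≈ -32.8 km.

(12.8, -32.8)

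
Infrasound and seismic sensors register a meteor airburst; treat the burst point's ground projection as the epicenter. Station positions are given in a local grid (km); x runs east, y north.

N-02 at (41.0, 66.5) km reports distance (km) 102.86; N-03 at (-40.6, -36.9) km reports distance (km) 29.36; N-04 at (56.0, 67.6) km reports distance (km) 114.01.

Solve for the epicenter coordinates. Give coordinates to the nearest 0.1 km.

Circle about each station: (x − 41.0)² + (y − 66.5)² = 102.86²; (x + 40.6)² + (y + 36.9)² = 29.36²; (x − 56.0)² + (y − 67.6)² = 114.01².
Subtracting the N-02 equation from the N-03 and N-04 equations removes the quadratic terms:
-163.2 x − 206.8 y = 6624.89
30.0 x + 2.2 y = -815.59
Solving the 2×2 system: x ≈ -26.4, y ≈ -11.2 km.
Check against N-02 (with the unrounded x, y): √((x − 41.0)²+(y − 66.5)²) = 102.86 ≈ 102.86 km. ✓

(-26.4, -11.2)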